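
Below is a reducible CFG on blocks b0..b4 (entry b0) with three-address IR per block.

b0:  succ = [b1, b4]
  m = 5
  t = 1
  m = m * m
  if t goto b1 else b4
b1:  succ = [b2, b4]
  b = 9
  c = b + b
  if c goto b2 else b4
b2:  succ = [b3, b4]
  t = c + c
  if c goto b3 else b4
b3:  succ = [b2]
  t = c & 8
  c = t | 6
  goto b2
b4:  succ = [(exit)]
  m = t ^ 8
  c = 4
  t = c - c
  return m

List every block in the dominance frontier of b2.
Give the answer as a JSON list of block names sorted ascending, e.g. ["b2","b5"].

idom tree: b1←b0 b2←b1 b3←b2 b4←b0
Join-block Dom:
  b2: preds {b1,b3}: {b0,b1} ∩ {b0,b1,b2,b3} = {b0,b1}; idom=b1
  b4: preds {b0,b1,b2}: {b0} ∩ {b0,b1} ∩ {b0,b1,b2} = {b0}; idom=b0

DF derivation:
  join b2 pred b1: · stop@b1
  join b2 pred b3: b3→b2 stop@b1
  join b4 pred b0: · stop@b0
  join b4 pred b1: b1 stop@b0
  join b4 pred b2: b2→b1 stop@b0
  b0: DF=∅
  b1: DF={b4}
  b2: DF={b2,b4}
  b3: DF={b2}
  b4: DF=∅

DF(b2) = ["b2", "b4"]

Answer: ["b2", "b4"]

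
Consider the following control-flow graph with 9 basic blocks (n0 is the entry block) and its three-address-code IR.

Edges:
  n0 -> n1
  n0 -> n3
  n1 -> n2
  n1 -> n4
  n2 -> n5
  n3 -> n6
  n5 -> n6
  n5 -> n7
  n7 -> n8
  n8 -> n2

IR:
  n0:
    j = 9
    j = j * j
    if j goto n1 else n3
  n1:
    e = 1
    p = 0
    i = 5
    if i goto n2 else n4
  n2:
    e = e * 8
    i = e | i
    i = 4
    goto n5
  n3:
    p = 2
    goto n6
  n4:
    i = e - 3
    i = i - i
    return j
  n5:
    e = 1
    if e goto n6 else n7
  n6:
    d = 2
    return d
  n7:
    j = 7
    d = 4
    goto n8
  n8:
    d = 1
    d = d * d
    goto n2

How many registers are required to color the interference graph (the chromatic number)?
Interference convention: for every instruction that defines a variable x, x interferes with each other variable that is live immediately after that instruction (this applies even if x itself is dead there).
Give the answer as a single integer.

Block summaries:
  n0 def {j} use ∅
  n1 def {e,i,p} use ∅
  n2 def {e,i} use {e,i}
  n3 def {p} use ∅
  n4 def {i} use {e,j}
  n5 def {e} use ∅
  n6 def {d} use ∅
  n7 def {d,j} use ∅
  n8 def {d} use ∅

Live sets:
  n0 li=∅ lo={j}
  n1 li={j} lo={e,i,j}
  n2 li={e,i} lo={i}
  n3 li=∅ lo=∅
  n4 li={e,j} lo=∅
  n5 li={i} lo={e,i}
  n6 li=∅ lo=∅
  n7 li={e,i} lo={e,i}
  n8 li={e,i} lo={e,i}

Interference:
  d↔{e,i}
  e↔{d,i,j,p}
  i↔{d,e,j}
  j↔{e,i,p}
  p↔{e,j}

Colouring:
  {d,e,i} pairwise interfere (3-clique) ⇒ χ ≥ 3
  assign d→R2 e→R0 i→R1 j→R2 p→R1 — no edge inside a register ⇒ χ ≤ 3
  χ = 3

Answer: 3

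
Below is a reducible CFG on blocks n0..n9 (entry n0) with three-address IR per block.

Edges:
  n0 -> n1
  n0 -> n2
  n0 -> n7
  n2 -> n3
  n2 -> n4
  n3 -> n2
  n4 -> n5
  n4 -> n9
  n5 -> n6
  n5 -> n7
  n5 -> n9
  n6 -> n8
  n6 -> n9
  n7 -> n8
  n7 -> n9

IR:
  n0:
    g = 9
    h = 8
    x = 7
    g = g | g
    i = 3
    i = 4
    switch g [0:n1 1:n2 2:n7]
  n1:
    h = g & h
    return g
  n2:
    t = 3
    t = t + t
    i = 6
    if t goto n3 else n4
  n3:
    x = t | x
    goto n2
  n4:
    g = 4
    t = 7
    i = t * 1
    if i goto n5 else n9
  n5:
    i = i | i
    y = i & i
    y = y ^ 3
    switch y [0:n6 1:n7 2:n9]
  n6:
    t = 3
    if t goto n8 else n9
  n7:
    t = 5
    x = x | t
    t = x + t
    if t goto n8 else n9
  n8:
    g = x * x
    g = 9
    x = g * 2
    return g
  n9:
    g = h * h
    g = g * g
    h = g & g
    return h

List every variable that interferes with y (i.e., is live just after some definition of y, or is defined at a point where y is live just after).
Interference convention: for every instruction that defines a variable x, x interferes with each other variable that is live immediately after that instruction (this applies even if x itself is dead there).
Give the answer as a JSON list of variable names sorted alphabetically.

Per-block:
  n0 def {g,h,i,x} use ∅
  n1 def {h} use {g,h}
  n2 def {i,t} use ∅
  n3 def {x} use {t,x}
  n4 def {g,i,t} use ∅
  n5 def {i,y} use {i}
  n6 def {t} use ∅
  n7 def {t,x} use {x}
  n8 def {g,x} use {x}
  n9 def {g,h} use {h}

Backward fixpoint:
  n0 li=∅ lo={g,h,x}
  n1 li={g,h} lo=∅
  n2 li={h,x} lo={h,t,x}
  n3 li={h,t,x} lo={h,x}
  n4 li={h,x} lo={h,i,x}
  n5 li={h,i,x} lo={h,x}
  n6 li={h,x} lo={h,x}
  n7 li={h,x} lo={h,x}
  n8 li={x} lo=∅
  n9 li={h} lo=∅

Interfere edges:
  g↔{h,i,x}
  h↔{g,i,t,x,y}
  i↔{g,h,t,x}
  t↔{h,i,x}
  x↔{g,h,i,t,y}
  y↔{h,x}

N(y) = ["h", "x"]

Answer: ["h", "x"]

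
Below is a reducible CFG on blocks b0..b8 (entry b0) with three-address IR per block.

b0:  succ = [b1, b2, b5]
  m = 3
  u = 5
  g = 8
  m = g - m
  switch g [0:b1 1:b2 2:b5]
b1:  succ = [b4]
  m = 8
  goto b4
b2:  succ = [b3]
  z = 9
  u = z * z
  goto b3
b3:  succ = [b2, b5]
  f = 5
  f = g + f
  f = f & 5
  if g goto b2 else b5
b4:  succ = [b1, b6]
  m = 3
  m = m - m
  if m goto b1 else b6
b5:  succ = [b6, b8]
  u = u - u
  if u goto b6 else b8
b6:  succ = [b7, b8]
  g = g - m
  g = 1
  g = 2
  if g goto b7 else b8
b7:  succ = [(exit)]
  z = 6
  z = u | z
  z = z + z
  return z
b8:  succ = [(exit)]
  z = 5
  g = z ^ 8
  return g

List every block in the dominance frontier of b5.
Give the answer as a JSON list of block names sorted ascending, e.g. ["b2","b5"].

Answer: ["b6", "b8"]

Analysis:
idom tree: b1←b0 b2←b0 b3←b2 b4←b1 b5←b0 b6←b0 b7←b6 b8←b0
Join-block Dom:
  b1: preds {b0,b4}: {b0} ∩ {b0,b1,b4} = {b0}; idom=b0
  b2: preds {b0,b3}: {b0} ∩ {b0,b2,b3} = {b0}; idom=b0
  b5: preds {b0,b3}: {b0} ∩ {b0,b2,b3} = {b0}; idom=b0
  b6: preds {b4,b5}: {b0,b1,b4} ∩ {b0,b5} = {b0}; idom=b0
  b8: preds {b5,b6}: {b0,b5} ∩ {b0,b6} = {b0}; idom=b0

DF walk-up:
  join b1 pred b0: · stop@b0
  join b1 pred b4: b4→b1 stop@b0
  join b2 pred b0: · stop@b0
  join b2 pred b3: b3→b2 stop@b0
  join b5 pred b0: · stop@b0
  join b5 pred b3: b3→b2 stop@b0
  join b6 pred b4: b4→b1 stop@b0
  join b6 pred b5: b5 stop@b0
  join b8 pred b5: b5 stop@b0
  join b8 pred b6: b6 stop@b0
  DF(b0)=∅
  DF(b1)={b1,b6}
  DF(b2)={b2,b5}
  DF(b3)={b2,b5}
  DF(b4)={b1,b6}
  DF(b5)={b6,b8}
  DF(b6)={b8}
  DF(b7)=∅
  DF(b8)=∅

DF(b5) = ["b6", "b8"]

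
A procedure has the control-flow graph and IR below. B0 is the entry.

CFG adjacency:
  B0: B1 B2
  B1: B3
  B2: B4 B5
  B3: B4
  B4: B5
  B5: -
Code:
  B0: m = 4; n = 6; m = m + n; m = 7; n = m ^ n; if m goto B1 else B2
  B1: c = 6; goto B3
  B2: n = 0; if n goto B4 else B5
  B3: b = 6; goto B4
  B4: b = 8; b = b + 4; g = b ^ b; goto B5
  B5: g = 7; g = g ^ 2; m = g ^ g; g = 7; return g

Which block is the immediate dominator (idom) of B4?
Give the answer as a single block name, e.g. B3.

Answer: B0

Derivation:
idom tree: B1←B0 B2←B0 B3←B1 B4←B0 B5←B0
Dom at joins:
  B4: preds {B2,B3}: {B0,B2} ∩ {B0,B1,B3} = {B0}; idom=B0
  B5: preds {B2,B4}: {B0,B2} ∩ {B0,B4} = {B0}; idom=B0

idom(B4) = B0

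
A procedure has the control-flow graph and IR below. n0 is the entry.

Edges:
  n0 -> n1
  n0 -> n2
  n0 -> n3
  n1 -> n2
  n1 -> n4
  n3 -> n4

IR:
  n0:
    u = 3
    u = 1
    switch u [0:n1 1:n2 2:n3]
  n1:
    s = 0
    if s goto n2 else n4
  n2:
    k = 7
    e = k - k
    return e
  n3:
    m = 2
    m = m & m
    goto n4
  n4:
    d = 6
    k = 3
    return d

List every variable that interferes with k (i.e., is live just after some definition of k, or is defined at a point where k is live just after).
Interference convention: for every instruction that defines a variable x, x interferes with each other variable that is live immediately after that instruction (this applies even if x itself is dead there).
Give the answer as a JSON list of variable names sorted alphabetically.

Per-block:
  n0 def {u} use ∅
  n1 def {s} use ∅
  n2 def {e,k} use ∅
  n3 def {m} use ∅
  n4 def {d,k} use ∅

Liveness:
  live n0: ∅→∅
  live n1: ∅→∅
  live n2: ∅→∅
  live n3: ∅→∅
  live n4: ∅→∅

Interference:
  d — {k}
  e — ∅
  k — {d}
  m — ∅
  s — ∅
  u — ∅

N(k) = ["d"]

Answer: ["d"]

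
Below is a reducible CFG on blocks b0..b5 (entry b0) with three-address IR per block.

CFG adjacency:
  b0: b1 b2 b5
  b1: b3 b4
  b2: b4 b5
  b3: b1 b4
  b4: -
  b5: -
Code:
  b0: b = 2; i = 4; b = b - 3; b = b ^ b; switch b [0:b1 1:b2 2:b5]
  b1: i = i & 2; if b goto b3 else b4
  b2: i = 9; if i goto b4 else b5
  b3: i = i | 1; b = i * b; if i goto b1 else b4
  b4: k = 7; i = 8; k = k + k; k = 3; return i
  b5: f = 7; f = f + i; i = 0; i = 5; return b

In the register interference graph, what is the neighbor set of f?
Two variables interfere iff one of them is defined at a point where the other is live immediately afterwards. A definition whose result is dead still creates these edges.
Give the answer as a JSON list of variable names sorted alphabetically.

Answer: ["b", "i"]

Working:
def/use:
  b0: {b,i} / ∅
  b1: {i} / {b,i}
  b2: {i} / ∅
  b3: {b,i} / {b,i}
  b4: {i,k} / ∅
  b5: {f,i} / {b,i}

Liveness:
  b0: in=∅ out={b,i}
  b1: in={b,i} out={b,i}
  b2: in={b} out={b,i}
  b3: in={b,i} out={b,i}
  b4: in=∅ out=∅
  b5: in={b,i} out=∅

Conflict graph:
  b: {f,i}
  f: {b,i}
  i: {b,f,k}
  k: {i}

N(f) = ["b", "i"]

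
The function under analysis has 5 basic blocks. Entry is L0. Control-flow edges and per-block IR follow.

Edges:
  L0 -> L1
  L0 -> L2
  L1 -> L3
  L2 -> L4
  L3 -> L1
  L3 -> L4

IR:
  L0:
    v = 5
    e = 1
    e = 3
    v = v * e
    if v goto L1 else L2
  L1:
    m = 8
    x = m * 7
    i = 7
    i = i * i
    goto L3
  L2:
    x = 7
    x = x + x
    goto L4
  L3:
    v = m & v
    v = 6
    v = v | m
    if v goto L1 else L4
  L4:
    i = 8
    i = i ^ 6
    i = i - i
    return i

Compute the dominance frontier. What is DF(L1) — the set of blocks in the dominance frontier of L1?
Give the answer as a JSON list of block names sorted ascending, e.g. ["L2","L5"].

idom tree: L1←L0 L2←L0 L3←L1 L4←L0
Join-block Dom:
  L1: preds {L0,L3}: {L0} ∩ {L0,L1,L3} = {L0}; idom=L0
  L4: preds {L2,L3}: {L0,L2} ∩ {L0,L1,L3} = {L0}; idom=L0

DF walk-up:
  L1←L0: walk · to L0
  L1←L3: walk L3→L1 to L0
  L4←L2: walk L2 to L0
  L4←L3: walk L3→L1 to L0
  L0 → ∅
  L1 → {L1,L4}
  L2 → {L4}
  L3 → {L1,L4}
  L4 → ∅

DF(L1) = ["L1", "L4"]

Answer: ["L1", "L4"]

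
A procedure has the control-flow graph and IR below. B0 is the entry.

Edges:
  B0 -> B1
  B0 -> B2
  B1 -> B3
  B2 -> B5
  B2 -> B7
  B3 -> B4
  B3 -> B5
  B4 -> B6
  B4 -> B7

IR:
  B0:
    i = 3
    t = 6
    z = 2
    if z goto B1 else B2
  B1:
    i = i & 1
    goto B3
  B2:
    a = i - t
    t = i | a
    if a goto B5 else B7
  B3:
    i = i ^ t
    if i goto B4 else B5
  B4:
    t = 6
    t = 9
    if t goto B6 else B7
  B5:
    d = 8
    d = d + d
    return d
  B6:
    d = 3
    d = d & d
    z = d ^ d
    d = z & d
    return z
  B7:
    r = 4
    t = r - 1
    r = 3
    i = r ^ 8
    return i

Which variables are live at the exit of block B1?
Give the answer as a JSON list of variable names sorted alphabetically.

Answer: ["i", "t"]

Working:
Per-block:
  B0 def {i,t,z} use ∅
  B1 def {i} use {i}
  B2 def {a,t} use {i,t}
  B3 def {i} use {i,t}
  B4 def {t} use ∅
  B5 def {d} use ∅
  B6 def {d,z} use ∅
  B7 def {i,r,t} use ∅

Backward fixpoint:
  live B0: ∅→{i,t}
  live B1: {i,t}→{i,t}
  live B2: {i,t}→∅
  live B3: {i,t}→∅
  live B4: ∅→∅
  live B5: ∅→∅
  live B6: ∅→∅
  live B7: ∅→∅

live-out(B1) = ["i", "t"]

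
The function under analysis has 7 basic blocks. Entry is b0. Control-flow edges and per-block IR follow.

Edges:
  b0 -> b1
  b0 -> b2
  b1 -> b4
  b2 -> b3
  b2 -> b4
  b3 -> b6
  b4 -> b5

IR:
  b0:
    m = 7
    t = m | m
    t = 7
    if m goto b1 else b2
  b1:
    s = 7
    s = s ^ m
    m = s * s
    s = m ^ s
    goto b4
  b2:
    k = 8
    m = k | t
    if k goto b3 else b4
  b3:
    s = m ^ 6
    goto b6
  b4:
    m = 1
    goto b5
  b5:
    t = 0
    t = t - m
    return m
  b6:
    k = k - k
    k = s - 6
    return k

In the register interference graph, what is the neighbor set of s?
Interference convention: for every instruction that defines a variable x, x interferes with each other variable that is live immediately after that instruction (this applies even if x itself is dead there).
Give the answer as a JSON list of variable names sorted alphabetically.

Block summaries:
  b0 def {m,t} use ∅
  b1 def {m,s} use {m}
  b2 def {k,m} use {t}
  b3 def {s} use {m}
  b4 def {m} use ∅
  b5 def {t} use {m}
  b6 def {k} use {k,s}

Liveness:
  b0 li=∅ lo={m,t}
  b1 li={m} lo=∅
  b2 li={t} lo={k,m}
  b3 li={k,m} lo={k,s}
  b4 li=∅ lo={m}
  b5 li={m} lo=∅
  b6 li={k,s} lo=∅

Conflict graph:
  k↔{m,s,t}
  m↔{k,s,t}
  s↔{k,m}
  t↔{k,m}

N(s) = ["k", "m"]

Answer: ["k", "m"]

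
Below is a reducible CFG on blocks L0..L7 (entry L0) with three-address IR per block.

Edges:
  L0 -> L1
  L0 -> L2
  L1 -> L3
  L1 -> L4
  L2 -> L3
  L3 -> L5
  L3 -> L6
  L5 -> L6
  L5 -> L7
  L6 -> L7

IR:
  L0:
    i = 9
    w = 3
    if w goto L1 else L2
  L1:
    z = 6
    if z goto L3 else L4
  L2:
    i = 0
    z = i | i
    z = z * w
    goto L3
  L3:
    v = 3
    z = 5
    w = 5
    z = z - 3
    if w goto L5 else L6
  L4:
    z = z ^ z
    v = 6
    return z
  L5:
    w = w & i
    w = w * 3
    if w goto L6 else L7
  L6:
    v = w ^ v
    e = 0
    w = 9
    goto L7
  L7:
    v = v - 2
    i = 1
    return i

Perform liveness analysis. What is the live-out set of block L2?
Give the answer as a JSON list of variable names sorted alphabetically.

Block summaries:
  L0: {i,w} / ∅
  L1: {z} / ∅
  L2: {i,z} / {w}
  L3: {v,w,z} / ∅
  L4: {v,z} / {z}
  L5: {w} / {i,w}
  L6: {e,v,w} / {v,w}
  L7: {i,v} / {v}

Live sets:
  live L0: ∅→{i,w}
  live L1: {i}→{i,z}
  live L2: {w}→{i}
  live L3: {i}→{i,v,w}
  live L4: {z}→∅
  live L5: {i,v,w}→{v,w}
  live L6: {v,w}→{v}
  live L7: {v}→∅

live-out(L2) = ["i"]

Answer: ["i"]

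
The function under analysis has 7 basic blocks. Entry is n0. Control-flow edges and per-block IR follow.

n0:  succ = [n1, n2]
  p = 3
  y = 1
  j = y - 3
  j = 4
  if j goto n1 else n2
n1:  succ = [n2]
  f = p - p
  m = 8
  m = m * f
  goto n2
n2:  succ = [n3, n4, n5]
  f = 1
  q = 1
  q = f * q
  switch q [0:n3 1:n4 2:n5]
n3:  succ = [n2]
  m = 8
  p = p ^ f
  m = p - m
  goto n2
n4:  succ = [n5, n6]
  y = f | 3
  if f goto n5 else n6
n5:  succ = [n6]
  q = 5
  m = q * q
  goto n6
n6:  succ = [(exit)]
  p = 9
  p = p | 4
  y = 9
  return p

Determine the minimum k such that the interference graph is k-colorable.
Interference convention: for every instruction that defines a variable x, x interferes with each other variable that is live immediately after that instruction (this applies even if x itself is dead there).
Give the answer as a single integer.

def/use:
  n0 def {j,p,y} use ∅
  n1 def {f,m} use {p}
  n2 def {f,q} use ∅
  n3 def {m,p} use {f,p}
  n4 def {y} use {f}
  n5 def {m,q} use ∅
  n6 def {p,y} use ∅

Live sets:
  n0 li=∅ lo={p}
  n1 li={p} lo={p}
  n2 li={p} lo={f,p}
  n3 li={f,p} lo={p}
  n4 li={f} lo=∅
  n5 li=∅ lo=∅
  n6 li=∅ lo=∅

Interfere edges:
  f: {m,p,q,y}
  j: {p}
  m: {f,p}
  p: {f,j,m,q,y}
  q: {f,p}
  y: {f,p}

Registers:
  clique {f,m,p} ⇒ need ≥ 3
  assign f→c1 j→c1 m→c2 p→c0 q→c2 y→c2 — no edge inside a register ⇒ χ ≤ 3
  χ = 3

Answer: 3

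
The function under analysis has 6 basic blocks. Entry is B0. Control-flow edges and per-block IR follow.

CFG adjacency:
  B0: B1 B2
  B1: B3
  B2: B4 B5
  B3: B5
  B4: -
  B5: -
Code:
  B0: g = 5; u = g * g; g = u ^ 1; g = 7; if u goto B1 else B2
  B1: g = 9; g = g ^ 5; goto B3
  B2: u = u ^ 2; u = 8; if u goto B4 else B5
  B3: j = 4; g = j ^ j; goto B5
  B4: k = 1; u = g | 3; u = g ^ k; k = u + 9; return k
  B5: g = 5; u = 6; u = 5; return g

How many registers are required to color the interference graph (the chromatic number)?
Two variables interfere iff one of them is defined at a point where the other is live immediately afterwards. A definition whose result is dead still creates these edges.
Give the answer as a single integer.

Answer: 3

Derivation:
Per-block:
  B0: {g,u} / ∅
  B1: {g} / ∅
  B2: {u} / {u}
  B3: {g,j} / ∅
  B4: {k,u} / {g}
  B5: {g,u} / ∅

Liveness:
  B0: in=∅ out={g,u}
  B1: in=∅ out=∅
  B2: in={g,u} out={g}
  B3: in=∅ out=∅
  B4: in={g} out=∅
  B5: in=∅ out=∅

Interference:
  g — {k,u}
  j — ∅
  k — {g,u}
  u — {g,k}

Colouring:
  clique {g,k,u} ⇒ need ≥ 3
  assign g→R0 j→R0 k→R1 u→R2 — no edge inside a register ⇒ χ ≤ 3
  χ = 3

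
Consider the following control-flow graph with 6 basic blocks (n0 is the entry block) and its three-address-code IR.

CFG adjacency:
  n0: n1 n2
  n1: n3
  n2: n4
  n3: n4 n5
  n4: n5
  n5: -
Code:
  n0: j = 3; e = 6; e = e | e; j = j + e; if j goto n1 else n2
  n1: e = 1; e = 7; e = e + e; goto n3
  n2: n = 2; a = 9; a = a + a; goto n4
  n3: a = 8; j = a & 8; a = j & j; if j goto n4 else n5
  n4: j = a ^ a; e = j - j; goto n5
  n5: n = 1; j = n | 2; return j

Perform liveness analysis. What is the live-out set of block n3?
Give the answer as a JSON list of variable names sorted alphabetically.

def/use:
  n0: {e,j} / ∅
  n1: {e} / ∅
  n2: {a,n} / ∅
  n3: {a,j} / ∅
  n4: {e,j} / {a}
  n5: {j,n} / ∅

Live sets:
  live n0: ∅→∅
  live n1: ∅→∅
  live n2: ∅→{a}
  live n3: ∅→{a}
  live n4: {a}→∅
  live n5: ∅→∅

live-out(n3) = ["a"]

Answer: ["a"]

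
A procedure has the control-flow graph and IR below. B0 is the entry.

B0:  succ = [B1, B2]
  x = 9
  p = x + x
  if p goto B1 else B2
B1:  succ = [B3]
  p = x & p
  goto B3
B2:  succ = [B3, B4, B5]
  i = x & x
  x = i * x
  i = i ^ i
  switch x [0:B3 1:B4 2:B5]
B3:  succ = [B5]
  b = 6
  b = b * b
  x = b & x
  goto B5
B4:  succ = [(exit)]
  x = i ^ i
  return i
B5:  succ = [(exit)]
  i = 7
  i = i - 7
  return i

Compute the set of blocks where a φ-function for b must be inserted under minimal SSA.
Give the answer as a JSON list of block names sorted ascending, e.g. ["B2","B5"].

idom tree: B1←B0 B2←B0 B3←B0 B4←B2 B5←B0
Dom∩ at merges:
  B3: preds {B1,B2}: {B0,B1} ∩ {B0,B2} = {B0}; idom=B0
  B5: preds {B2,B3}: {B0,B2} ∩ {B0,B3} = {B0}; idom=B0

DF derivation:
  join B3 pred B1: B1 stop@B0
  join B3 pred B2: B2 stop@B0
  join B5 pred B2: B2 stop@B0
  join B5 pred B3: B3 stop@B0
  DF(B0)=∅
  DF(B1)={B3}
  DF(B2)={B3,B5}
  DF(B3)={B5}
  DF(B4)=∅
  DF(B5)=∅

φ for b: defs {B3}
  DF⁺ = {B5}

Answer: ["B5"]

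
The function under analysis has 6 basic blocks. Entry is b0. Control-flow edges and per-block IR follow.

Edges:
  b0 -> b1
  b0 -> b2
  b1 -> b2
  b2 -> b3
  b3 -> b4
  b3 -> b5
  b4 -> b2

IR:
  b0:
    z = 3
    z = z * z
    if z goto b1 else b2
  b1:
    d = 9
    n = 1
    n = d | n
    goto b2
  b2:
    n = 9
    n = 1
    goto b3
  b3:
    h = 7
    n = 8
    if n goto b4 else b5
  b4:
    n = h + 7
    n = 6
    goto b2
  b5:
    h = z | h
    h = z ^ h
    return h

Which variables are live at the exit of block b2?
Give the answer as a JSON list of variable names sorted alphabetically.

Per-block:
  b0 def {z} use ∅
  b1 def {d,n} use ∅
  b2 def {n} use ∅
  b3 def {h,n} use ∅
  b4 def {n} use {h}
  b5 def {h} use {h,z}

Backward fixpoint:
  live b0: ∅→{z}
  live b1: {z}→{z}
  live b2: {z}→{z}
  live b3: {z}→{h,z}
  live b4: {h,z}→{z}
  live b5: {h,z}→∅

live-out(b2) = ["z"]

Answer: ["z"]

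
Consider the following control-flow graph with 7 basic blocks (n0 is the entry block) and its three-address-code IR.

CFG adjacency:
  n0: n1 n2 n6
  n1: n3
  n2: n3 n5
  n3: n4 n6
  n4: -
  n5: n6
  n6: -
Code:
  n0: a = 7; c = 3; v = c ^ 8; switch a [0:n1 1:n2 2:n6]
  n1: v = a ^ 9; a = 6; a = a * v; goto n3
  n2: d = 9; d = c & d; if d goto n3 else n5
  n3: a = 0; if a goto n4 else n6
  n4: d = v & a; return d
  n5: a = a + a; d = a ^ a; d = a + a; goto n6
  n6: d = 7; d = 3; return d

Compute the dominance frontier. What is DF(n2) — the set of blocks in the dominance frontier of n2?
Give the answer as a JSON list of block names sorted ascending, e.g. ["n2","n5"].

Answer: ["n3", "n6"]

Derivation:
idom tree: n1←n0 n2←n0 n3←n0 n4←n3 n5←n2 n6←n0
Join-block Dom:
  n3: preds {n1,n2}: {n0,n1} ∩ {n0,n2} = {n0}; idom=n0
  n6: preds {n0,n3,n5}: {n0} ∩ {n0,n3} ∩ {n0,n2,n5} = {n0}; idom=n0

DF walk-up:
  n3←n1: walk n1 to n0
  n3←n2: walk n2 to n0
  n6←n0: walk · to n0
  n6←n3: walk n3 to n0
  n6←n5: walk n5→n2 to n0
  DF(n0)=∅
  DF(n1)={n3}
  DF(n2)={n3,n6}
  DF(n3)={n6}
  DF(n4)=∅
  DF(n5)={n6}
  DF(n6)=∅

DF(n2) = ["n3", "n6"]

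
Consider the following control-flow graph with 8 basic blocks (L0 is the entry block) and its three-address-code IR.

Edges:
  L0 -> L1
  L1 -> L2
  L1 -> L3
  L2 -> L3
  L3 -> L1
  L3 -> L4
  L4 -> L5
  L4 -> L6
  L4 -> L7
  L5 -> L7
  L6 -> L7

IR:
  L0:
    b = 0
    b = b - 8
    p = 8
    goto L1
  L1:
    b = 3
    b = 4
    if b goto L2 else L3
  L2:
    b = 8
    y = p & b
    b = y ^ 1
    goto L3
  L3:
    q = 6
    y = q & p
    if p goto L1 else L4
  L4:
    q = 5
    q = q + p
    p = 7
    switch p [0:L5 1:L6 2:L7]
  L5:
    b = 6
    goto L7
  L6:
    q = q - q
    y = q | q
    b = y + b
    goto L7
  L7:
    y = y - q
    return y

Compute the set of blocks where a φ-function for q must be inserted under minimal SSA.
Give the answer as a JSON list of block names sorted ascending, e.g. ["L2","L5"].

Answer: ["L1", "L7"]

Derivation:
idom tree: L1←L0 L2←L1 L3←L1 L4←L3 L5←L4 L6←L4 L7←L4
Join-block Dom:
  L1: preds {L0,L3}: {L0} ∩ {L0,L1,L3} = {L0}; idom=L0
  L3: preds {L1,L2}: {L0,L1} ∩ {L0,L1,L2} = {L0,L1}; idom=L1
  L7: preds {L4,L5,L6}: {L0,L1,L3,L4} ∩ {L0,L1,L3,L4,L5} ∩ {L0,L1,L3,L4,L6} = {L0,L1,L3,L4}; idom=L4

DF derivation:
  L1←L0: walk · to L0
  L1←L3: walk L3→L1 to L0
  L3←L1: walk · to L1
  L3←L2: walk L2 to L1
  L7←L4: walk · to L4
  L7←L5: walk L5 to L4
  L7←L6: walk L6 to L4
  DF(L0)=∅
  DF(L1)={L1}
  DF(L2)={L3}
  DF(L3)={L1}
  DF(L4)=∅
  DF(L5)={L7}
  DF(L6)={L7}
  DF(L7)=∅

φ for q: defs {L3,L4,L6}
  DF⁺ = {L1,L7}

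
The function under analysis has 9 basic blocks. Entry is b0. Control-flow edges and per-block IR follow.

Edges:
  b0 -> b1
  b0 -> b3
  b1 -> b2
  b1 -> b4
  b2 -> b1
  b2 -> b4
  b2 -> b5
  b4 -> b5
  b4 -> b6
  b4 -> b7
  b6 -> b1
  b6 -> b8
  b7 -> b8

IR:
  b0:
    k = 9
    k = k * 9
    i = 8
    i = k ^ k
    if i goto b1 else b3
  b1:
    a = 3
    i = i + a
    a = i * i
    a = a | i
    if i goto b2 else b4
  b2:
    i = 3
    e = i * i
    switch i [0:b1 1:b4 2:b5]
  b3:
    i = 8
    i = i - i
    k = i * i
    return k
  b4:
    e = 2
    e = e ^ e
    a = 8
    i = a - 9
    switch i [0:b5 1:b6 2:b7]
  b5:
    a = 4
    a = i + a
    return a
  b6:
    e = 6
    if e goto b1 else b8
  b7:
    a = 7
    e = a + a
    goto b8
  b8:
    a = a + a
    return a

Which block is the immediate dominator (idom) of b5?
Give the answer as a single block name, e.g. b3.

Answer: b1

Analysis:
idom tree: b1←b0 b2←b1 b3←b0 b4←b1 b5←b1 b6←b4 b7←b4 b8←b4
Dom at joins:
  b1: preds {b0,b2,b6}: {b0} ∩ {b0,b1,b2} ∩ {b0,b1,b4,b6} = {b0}; idom=b0
  b4: preds {b1,b2}: {b0,b1} ∩ {b0,b1,b2} = {b0,b1}; idom=b1
  b5: preds {b2,b4}: {b0,b1,b2} ∩ {b0,b1,b4} = {b0,b1}; idom=b1
  b8: preds {b6,b7}: {b0,b1,b4,b6} ∩ {b0,b1,b4,b7} = {b0,b1,b4}; idom=b4

idom(b5) = b1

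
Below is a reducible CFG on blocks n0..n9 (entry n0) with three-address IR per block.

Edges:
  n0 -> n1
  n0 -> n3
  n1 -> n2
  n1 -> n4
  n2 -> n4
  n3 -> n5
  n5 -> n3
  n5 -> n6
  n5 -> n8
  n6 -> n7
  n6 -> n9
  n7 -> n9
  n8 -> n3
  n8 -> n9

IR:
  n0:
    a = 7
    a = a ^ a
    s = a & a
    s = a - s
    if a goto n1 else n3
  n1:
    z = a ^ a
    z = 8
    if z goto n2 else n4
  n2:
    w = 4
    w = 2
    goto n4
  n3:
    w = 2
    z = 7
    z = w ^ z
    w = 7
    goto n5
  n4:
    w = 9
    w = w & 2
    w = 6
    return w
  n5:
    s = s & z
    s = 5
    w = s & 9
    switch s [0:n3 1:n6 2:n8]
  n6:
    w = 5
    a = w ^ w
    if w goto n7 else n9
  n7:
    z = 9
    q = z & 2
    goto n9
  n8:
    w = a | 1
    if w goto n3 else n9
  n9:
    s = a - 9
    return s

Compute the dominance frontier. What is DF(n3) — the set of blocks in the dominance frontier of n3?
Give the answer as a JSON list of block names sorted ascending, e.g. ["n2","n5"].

idom tree: n1←n0 n2←n1 n3←n0 n4←n1 n5←n3 n6←n5 n7←n6 n8←n5 n9←n5
Join-block Dom:
  n3: preds {n0,n5,n8}: {n0} ∩ {n0,n3,n5} ∩ {n0,n3,n5,n8} = {n0}; idom=n0
  n4: preds {n1,n2}: {n0,n1} ∩ {n0,n1,n2} = {n0,n1}; idom=n1
  n9: preds {n6,n7,n8}: {n0,n3,n5,n6} ∩ {n0,n3,n5,n6,n7} ∩ {n0,n3,n5,n8} = {n0,n3,n5}; idom=n5

DF derivation:
  join n3 pred n0: · stop@n0
  join n3 pred n5: n5→n3 stop@n0
  join n3 pred n8: n8→n5→n3 stop@n0
  join n4 pred n1: · stop@n1
  join n4 pred n2: n2 stop@n1
  join n9 pred n6: n6 stop@n5
  join n9 pred n7: n7→n6 stop@n5
  join n9 pred n8: n8 stop@n5
  n0: DF=∅
  n1: DF=∅
  n2: DF={n4}
  n3: DF={n3}
  n4: DF=∅
  n5: DF={n3}
  n6: DF={n9}
  n7: DF={n9}
  n8: DF={n3,n9}
  n9: DF=∅

DF(n3) = ["n3"]

Answer: ["n3"]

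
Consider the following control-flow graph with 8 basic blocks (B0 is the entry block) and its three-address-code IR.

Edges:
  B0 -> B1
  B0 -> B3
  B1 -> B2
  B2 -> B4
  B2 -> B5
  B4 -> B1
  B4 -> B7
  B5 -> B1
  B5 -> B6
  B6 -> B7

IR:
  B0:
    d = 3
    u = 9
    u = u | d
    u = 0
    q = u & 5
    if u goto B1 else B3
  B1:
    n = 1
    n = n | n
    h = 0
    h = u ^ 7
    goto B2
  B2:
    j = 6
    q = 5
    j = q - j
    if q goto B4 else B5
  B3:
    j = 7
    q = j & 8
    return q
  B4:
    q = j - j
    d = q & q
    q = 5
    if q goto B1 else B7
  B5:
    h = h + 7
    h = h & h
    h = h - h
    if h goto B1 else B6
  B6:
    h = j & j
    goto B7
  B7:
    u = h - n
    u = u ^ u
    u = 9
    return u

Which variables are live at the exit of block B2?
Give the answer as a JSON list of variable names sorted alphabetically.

Answer: ["h", "j", "n", "u"]

Working:
Per-block:
  B0: {d,q,u} / ∅
  B1: {h,n} / {u}
  B2: {j,q} / ∅
  B3: {j,q} / ∅
  B4: {d,q} / {j}
  B5: {h} / {h}
  B6: {h} / {j}
  B7: {u} / {h,n}

Live sets:
  live B0: ∅→{u}
  live B1: {u}→{h,n,u}
  live B2: {h,n,u}→{h,j,n,u}
  live B3: ∅→∅
  live B4: {h,j,n,u}→{h,n,u}
  live B5: {h,j,n,u}→{j,n,u}
  live B6: {j,n}→{h,n}
  live B7: {h,n}→∅

live-out(B2) = ["h", "j", "n", "u"]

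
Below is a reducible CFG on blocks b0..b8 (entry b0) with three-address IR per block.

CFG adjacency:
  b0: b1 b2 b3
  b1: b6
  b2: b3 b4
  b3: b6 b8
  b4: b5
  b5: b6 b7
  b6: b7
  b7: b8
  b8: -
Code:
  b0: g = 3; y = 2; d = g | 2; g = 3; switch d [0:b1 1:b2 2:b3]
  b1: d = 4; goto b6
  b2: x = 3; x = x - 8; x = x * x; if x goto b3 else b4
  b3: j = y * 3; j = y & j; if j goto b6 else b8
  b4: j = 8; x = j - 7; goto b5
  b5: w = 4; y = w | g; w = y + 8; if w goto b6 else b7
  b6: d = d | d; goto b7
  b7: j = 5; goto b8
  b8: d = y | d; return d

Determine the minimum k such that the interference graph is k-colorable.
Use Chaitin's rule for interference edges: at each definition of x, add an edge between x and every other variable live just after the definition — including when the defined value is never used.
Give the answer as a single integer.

Answer: 4

Analysis:
Block summaries:
  b0: def={d,g,y} ue=∅
  b1: def={d} ue=∅
  b2: def={x} ue=∅
  b3: def={j} ue={y}
  b4: def={j,x} ue=∅
  b5: def={w,y} ue={g}
  b6: def={d} ue={d}
  b7: def={j} ue=∅
  b8: def={d} ue={d,y}

Live sets:
  b0 li=∅ lo={d,g,y}
  b1 li={y} lo={d,y}
  b2 li={d,g,y} lo={d,g,y}
  b3 li={d,y} lo={d,y}
  b4 li={d,g} lo={d,g}
  b5 li={d,g} lo={d,y}
  b6 li={d,y} lo={d,y}
  b7 li={d,y} lo={d,y}
  b8 li={d,y} lo=∅

Interference:
  d↔{g,j,w,x,y}
  g↔{d,j,w,x,y}
  j↔{d,g,y}
  w↔{d,g,y}
  x↔{d,g,y}
  y↔{d,g,j,w,x}

Registers:
  lower bound: {d,g,j,y} mutually conflict ⇒ χ ≥ 4
  assign d→R0 g→R1 j→R3 w→R3 x→R3 y→R2 — no edge inside a register ⇒ χ ≤ 4
  χ = 4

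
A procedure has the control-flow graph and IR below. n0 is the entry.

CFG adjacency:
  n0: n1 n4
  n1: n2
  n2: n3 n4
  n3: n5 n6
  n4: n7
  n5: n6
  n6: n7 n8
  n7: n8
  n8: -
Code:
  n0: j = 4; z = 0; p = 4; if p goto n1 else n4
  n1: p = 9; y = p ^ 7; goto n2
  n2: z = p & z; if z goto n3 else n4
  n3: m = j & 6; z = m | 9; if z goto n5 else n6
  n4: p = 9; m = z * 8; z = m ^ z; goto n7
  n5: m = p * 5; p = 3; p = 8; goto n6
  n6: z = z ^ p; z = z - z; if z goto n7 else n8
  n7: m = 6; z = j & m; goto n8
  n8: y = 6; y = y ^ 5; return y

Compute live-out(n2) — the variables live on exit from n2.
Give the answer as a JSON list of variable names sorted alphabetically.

def/use:
  n0: {j,p,z} / ∅
  n1: {p,y} / ∅
  n2: {z} / {p,z}
  n3: {m,z} / {j}
  n4: {m,p,z} / {z}
  n5: {m,p} / {p}
  n6: {z} / {p,z}
  n7: {m,z} / {j}
  n8: {y} / ∅

Live sets:
  n0: in=∅ out={j,z}
  n1: in={j,z} out={j,p,z}
  n2: in={j,p,z} out={j,p,z}
  n3: in={j,p} out={j,p,z}
  n4: in={j,z} out={j}
  n5: in={j,p,z} out={j,p,z}
  n6: in={j,p,z} out={j}
  n7: in={j} out=∅
  n8: in=∅ out=∅

live-out(n2) = ["j", "p", "z"]

Answer: ["j", "p", "z"]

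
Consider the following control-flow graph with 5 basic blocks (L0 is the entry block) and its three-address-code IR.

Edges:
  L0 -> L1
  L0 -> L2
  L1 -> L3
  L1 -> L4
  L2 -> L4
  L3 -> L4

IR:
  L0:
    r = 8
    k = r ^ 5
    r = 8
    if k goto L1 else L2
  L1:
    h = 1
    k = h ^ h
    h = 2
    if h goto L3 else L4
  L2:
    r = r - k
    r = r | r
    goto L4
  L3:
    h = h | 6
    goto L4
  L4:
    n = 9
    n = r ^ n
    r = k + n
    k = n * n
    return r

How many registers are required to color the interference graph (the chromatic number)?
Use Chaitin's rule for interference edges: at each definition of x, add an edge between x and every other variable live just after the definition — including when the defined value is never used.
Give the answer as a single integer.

Answer: 3

Analysis:
Block summaries:
  L0 def {k,r} use ∅
  L1 def {h,k} use ∅
  L2 def {r} use {k,r}
  L3 def {h} use {h}
  L4 def {k,n,r} use {k,r}

Live sets:
  L0 li=∅ lo={k,r}
  L1 li={r} lo={h,k,r}
  L2 li={k,r} lo={k,r}
  L3 li={h,k,r} lo={k,r}
  L4 li={k,r} lo=∅

Conflict graph:
  h↔{k,r}
  k↔{h,n,r}
  n↔{k,r}
  r↔{h,k,n}

Registers:
  clique {h,k,r} ⇒ need ≥ 3
  assign h→R2 k→R0 n→R2 r→R1 — no edge inside a register ⇒ χ ≤ 3
  χ = 3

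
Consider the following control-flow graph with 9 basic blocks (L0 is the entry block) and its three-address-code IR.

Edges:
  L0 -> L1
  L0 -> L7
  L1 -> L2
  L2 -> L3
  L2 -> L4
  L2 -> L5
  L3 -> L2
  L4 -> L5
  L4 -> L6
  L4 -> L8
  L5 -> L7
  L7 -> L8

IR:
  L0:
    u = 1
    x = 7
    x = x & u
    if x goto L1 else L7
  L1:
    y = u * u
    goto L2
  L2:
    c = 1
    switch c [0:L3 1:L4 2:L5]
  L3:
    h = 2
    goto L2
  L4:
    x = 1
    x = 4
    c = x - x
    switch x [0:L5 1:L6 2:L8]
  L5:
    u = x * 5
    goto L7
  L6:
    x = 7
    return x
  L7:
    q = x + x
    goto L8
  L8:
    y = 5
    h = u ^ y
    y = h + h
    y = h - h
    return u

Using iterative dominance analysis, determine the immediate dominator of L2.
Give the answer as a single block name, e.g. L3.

Answer: L1

Analysis:
idom tree: L1←L0 L2←L1 L3←L2 L4←L2 L5←L2 L6←L4 L7←L0 L8←L0
Dom∩ at merges:
  L2: preds {L1,L3}: {L0,L1} ∩ {L0,L1,L2,L3} = {L0,L1}; idom=L1
  L5: preds {L2,L4}: {L0,L1,L2} ∩ {L0,L1,L2,L4} = {L0,L1,L2}; idom=L2
  L7: preds {L0,L5}: {L0} ∩ {L0,L1,L2,L5} = {L0}; idom=L0
  L8: preds {L4,L7}: {L0,L1,L2,L4} ∩ {L0,L7} = {L0}; idom=L0

idom(L2) = L1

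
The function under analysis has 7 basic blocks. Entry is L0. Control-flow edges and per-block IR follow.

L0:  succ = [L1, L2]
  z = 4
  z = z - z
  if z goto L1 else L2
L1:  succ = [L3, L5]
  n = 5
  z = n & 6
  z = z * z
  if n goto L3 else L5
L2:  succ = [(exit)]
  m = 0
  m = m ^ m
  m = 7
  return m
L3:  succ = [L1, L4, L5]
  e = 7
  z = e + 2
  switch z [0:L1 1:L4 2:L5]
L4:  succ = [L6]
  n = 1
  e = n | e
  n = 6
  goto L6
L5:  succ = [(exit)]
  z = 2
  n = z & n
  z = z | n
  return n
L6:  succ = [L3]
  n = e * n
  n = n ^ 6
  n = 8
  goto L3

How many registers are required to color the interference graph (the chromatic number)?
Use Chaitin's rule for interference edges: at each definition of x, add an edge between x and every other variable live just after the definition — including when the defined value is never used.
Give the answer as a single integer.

Answer: 3

Derivation:
def/use:
  L0 def {z} use ∅
  L1 def {n,z} use ∅
  L2 def {m} use ∅
  L3 def {e,z} use ∅
  L4 def {e,n} use {e}
  L5 def {n,z} use {n}
  L6 def {n} use {e,n}

Backward fixpoint:
  L0: in=∅ out=∅
  L1: in=∅ out={n}
  L2: in=∅ out=∅
  L3: in={n} out={e,n}
  L4: in={e} out={e,n}
  L5: in={n} out=∅
  L6: in={e,n} out={n}

Interfere edges:
  e: {n,z}
  m: ∅
  n: {e,z}
  z: {e,n}

Registers:
  {e,n,z} pairwise interfere (3-clique) ⇒ χ ≥ 3
  assign e→r0 m→r0 n→r1 z→r2 — no edge inside a register ⇒ χ ≤ 3
  χ = 3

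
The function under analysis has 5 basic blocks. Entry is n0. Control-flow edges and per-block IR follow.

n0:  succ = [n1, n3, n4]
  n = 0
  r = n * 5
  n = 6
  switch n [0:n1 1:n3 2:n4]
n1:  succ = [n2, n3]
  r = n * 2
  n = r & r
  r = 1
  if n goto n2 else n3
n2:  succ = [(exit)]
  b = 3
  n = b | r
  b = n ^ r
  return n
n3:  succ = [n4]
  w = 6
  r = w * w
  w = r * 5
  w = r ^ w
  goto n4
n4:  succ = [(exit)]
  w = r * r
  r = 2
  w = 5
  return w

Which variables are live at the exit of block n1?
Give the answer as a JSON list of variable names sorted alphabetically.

def/use:
  n0: {n,r} / ∅
  n1: {n,r} / {n}
  n2: {b,n} / {r}
  n3: {r,w} / ∅
  n4: {r,w} / {r}

Liveness:
  live n0: ∅→{n,r}
  live n1: {n}→{r}
  live n2: {r}→∅
  live n3: ∅→{r}
  live n4: {r}→∅

live-out(n1) = ["r"]

Answer: ["r"]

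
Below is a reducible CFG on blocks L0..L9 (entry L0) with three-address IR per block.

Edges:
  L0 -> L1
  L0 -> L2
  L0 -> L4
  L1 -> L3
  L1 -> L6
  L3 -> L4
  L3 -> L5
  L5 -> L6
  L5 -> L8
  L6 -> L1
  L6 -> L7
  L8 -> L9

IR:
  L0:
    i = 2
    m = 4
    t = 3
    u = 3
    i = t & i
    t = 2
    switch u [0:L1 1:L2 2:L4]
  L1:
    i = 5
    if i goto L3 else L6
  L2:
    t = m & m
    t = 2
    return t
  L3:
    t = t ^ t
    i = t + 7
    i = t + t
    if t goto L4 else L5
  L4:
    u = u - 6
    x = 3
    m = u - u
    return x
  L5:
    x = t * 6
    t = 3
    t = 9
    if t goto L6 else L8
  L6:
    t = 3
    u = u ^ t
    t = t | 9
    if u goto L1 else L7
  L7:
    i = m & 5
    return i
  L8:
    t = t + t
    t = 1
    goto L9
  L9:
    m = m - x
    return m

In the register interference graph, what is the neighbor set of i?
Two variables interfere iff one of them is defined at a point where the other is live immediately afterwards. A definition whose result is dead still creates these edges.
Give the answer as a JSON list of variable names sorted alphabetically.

Answer: ["m", "t", "u"]

Working:
Block summaries:
  L0: {i,m,t,u} / ∅
  L1: {i} / ∅
  L2: {t} / {m}
  L3: {i,t} / {t}
  L4: {m,u,x} / {u}
  L5: {t,x} / {t}
  L6: {t,u} / {u}
  L7: {i} / {m}
  L8: {t} / {t}
  L9: {m} / {m,x}

Backward fixpoint:
  L0 li=∅ lo={m,t,u}
  L1 li={m,t,u} lo={m,t,u}
  L2 li={m} lo=∅
  L3 li={m,t,u} lo={m,t,u}
  L4 li={u} lo=∅
  L5 li={m,t,u} lo={m,t,u,x}
  L6 li={m,u} lo={m,t,u}
  L7 li={m} lo=∅
  L8 li={m,t,x} lo={m,x}
  L9 li={m,x} lo=∅

Conflict graph:
  i — {m,t,u}
  m — {i,t,u,x}
  t — {i,m,u,x}
  u — {i,m,t,x}
  x — {m,t,u}

N(i) = ["m", "t", "u"]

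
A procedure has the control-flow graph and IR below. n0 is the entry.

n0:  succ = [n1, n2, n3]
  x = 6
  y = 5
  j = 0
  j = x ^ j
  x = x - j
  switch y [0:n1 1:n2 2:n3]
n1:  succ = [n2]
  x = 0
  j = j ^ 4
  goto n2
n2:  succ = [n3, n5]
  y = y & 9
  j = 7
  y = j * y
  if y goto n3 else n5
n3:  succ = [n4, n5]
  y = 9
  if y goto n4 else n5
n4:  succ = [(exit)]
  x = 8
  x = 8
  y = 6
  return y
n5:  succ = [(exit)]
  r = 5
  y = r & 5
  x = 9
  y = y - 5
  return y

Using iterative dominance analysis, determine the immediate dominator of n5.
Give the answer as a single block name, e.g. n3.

Answer: n0

Derivation:
idom tree: n1←n0 n2←n0 n3←n0 n4←n3 n5←n0
Dom at joins:
  n2: preds {n0,n1}: {n0} ∩ {n0,n1} = {n0}; idom=n0
  n3: preds {n0,n2}: {n0} ∩ {n0,n2} = {n0}; idom=n0
  n5: preds {n2,n3}: {n0,n2} ∩ {n0,n3} = {n0}; idom=n0

idom(n5) = n0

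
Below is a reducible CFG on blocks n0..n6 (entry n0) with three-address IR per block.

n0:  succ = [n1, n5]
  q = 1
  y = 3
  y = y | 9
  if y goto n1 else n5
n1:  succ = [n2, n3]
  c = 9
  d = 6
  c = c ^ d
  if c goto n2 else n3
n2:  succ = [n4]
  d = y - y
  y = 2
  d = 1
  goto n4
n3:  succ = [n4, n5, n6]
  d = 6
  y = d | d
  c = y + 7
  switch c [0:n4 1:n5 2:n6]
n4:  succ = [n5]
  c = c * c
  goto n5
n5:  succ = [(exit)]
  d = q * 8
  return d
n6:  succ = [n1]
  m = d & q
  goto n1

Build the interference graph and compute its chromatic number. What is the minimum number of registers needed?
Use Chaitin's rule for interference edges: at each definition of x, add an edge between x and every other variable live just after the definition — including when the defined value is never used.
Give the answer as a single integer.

def/use:
  n0 def {q,y} use ∅
  n1 def {c,d} use ∅
  n2 def {d,y} use {y}
  n3 def {c,d,y} use ∅
  n4 def {c} use {c}
  n5 def {d} use {q}
  n6 def {m} use {d,q}

Liveness:
  live n0: ∅→{q,y}
  live n1: {q,y}→{c,q,y}
  live n2: {c,q,y}→{c,q}
  live n3: {q}→{c,d,q,y}
  live n4: {c,q}→{q}
  live n5: {q}→∅
  live n6: {d,q,y}→{q,y}

Conflict graph:
  c↔{d,q,y}
  d↔{c,q,y}
  m↔{q,y}
  q↔{c,d,m,y}
  y↔{c,d,m,q}

Registers:
  {c,d,q,y} pairwise interfere (4-clique) ⇒ χ ≥ 4
  4-colouring: c0={q}  c1={y}  c2={c,m}  c3={d}
  χ = 4

Answer: 4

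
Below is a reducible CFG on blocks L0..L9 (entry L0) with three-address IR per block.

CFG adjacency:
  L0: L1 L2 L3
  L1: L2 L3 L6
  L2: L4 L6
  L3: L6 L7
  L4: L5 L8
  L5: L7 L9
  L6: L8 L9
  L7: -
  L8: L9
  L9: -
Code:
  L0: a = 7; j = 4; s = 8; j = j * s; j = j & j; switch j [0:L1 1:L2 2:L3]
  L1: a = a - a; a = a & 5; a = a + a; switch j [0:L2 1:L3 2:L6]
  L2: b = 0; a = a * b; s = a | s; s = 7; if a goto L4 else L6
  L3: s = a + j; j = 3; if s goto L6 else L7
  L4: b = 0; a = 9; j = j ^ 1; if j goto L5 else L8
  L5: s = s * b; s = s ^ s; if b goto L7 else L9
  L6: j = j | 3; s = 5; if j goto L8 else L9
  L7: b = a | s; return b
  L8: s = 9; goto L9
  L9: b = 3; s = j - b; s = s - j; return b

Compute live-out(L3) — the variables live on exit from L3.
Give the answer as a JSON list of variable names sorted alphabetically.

Answer: ["a", "j", "s"]

Analysis:
Per-block:
  L0: {a,j,s} / ∅
  L1: {a} / {a,j}
  L2: {a,b,s} / {a,s}
  L3: {j,s} / {a,j}
  L4: {a,b,j} / {j}
  L5: {s} / {b,s}
  L6: {j,s} / {j}
  L7: {b} / {a,s}
  L8: {s} / ∅
  L9: {b,s} / {j}

Backward fixpoint:
  L0: in=∅ out={a,j,s}
  L1: in={a,j,s} out={a,j,s}
  L2: in={a,j,s} out={j,s}
  L3: in={a,j} out={a,j,s}
  L4: in={j,s} out={a,b,j,s}
  L5: in={a,b,j,s} out={a,j,s}
  L6: in={j} out={j}
  L7: in={a,s} out=∅
  L8: in={j} out={j}
  L9: in={j} out=∅

live-out(L3) = ["a", "j", "s"]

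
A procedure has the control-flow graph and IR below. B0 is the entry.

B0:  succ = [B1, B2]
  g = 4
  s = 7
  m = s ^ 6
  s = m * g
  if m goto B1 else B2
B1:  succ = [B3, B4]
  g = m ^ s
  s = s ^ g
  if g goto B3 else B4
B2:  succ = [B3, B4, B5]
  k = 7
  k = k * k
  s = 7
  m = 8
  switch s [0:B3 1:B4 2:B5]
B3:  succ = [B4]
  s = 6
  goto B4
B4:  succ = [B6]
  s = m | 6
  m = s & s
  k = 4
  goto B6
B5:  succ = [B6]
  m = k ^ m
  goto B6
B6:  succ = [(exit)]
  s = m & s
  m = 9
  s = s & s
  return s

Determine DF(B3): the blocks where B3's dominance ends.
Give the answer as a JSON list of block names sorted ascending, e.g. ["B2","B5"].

Answer: ["B4"]

Analysis:
idom tree: B1←B0 B2←B0 B3←B0 B4←B0 B5←B2 B6←B0
Dom at joins:
  B3: preds {B1,B2}: {B0,B1} ∩ {B0,B2} = {B0}; idom=B0
  B4: preds {B1,B2,B3}: {B0,B1} ∩ {B0,B2} ∩ {B0,B3} = {B0}; idom=B0
  B6: preds {B4,B5}: {B0,B4} ∩ {B0,B2,B5} = {B0}; idom=B0

DF derivation:
  B3←B1: walk B1 to B0
  B3←B2: walk B2 to B0
  B4←B1: walk B1 to B0
  B4←B2: walk B2 to B0
  B4←B3: walk B3 to B0
  B6←B4: walk B4 to B0
  B6←B5: walk B5→B2 to B0
  B0 → ∅
  B1 → {B3,B4}
  B2 → {B3,B4,B6}
  B3 → {B4}
  B4 → {B6}
  B5 → {B6}
  B6 → ∅

DF(B3) = ["B4"]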